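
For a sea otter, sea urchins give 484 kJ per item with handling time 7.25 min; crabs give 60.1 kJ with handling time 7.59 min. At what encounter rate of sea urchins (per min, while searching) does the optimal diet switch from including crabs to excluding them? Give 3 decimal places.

0.019 per min

At the threshold, the rate on sea urchins alone equals the profitability of crabs: λ·484/(1 + λ·7.25) = 60.1/7.59 = 7.918.
Rearranging, λ(484 − 7.918×7.25) = 7.918, so λ = 7.918/426.6 = 0.01856 per min.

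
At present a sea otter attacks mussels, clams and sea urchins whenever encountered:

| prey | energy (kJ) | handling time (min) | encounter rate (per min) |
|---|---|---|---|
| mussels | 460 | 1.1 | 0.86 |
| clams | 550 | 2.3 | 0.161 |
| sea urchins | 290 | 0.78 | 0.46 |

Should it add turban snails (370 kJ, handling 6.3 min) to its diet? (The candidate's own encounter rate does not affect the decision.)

On mussels, clams and sea urchins alone, R = ΣλE/(1+Σλh) = 617.5/2.675 = 230.9 kJ/min.
turban snails: E/h = 370/6.3 = 58.73 kJ/min.
Since 58.73 < R, time spent handling turban snails is better spent searching.

No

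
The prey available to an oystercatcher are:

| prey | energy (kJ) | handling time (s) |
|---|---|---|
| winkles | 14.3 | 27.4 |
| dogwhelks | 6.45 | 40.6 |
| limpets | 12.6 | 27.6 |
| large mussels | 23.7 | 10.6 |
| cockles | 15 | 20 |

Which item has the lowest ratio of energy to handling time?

In descending order of E/h:
large mussels: 23.7/10.6 = 2.24 kJ/s
cockles: 15/20 = 0.75 kJ/s
winkles: 14.3/27.4 = 0.522 kJ/s
limpets: 12.6/27.6 = 0.457 kJ/s
dogwhelks: 6.45/40.6 = 0.159 kJ/s

dogwhelks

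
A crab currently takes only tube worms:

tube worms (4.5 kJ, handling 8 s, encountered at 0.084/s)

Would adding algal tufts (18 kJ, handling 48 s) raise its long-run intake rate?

Yes

On tube worms alone, R = ΣλE/(1+Σλh) = 0.378/1.672 = 0.2261 kJ/s.
Profitability of algal tufts: 18/48 = 0.375 kJ/s.
Since 0.375 > R, including algal tufts increases the long-run rate.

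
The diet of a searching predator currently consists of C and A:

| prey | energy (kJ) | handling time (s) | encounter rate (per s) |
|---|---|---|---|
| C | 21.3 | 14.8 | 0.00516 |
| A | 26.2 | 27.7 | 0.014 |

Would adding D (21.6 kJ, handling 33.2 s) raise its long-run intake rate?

On C and A alone, R = ΣλE/(1+Σλh) = 0.4767/1.464 = 0.3256 kJ/s.
D: E/h = 21.6/33.2 = 0.6506 kJ/s.
0.6506 > 0.3256, so adding D raises the average — include it.

Yes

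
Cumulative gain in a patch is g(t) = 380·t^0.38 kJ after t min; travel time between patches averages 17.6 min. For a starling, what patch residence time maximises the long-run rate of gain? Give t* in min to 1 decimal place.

Maximise g(t)/(T+t): set derivative to zero → g'(t)(T+t) = g(t).
g'(t) = 0.38·380·t^-0.62. Setting 0.38·380·t^-0.62 = 380·t^0.38/(17.6+t) gives 0.38(17.6+t) = t, so 0.62·t = 0.38×17.6.
t* = 0.38×17.6/0.62 = 10.79 min.

10.8 min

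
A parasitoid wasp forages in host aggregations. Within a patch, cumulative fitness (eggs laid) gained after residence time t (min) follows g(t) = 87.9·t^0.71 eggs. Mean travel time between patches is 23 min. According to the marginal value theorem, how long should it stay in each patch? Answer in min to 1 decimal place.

By the marginal value theorem, leave when the instantaneous gain rate g'(t) equals the habitat-wide average g(t)/(T + t).
g'(t) = 0.71·87.9·t^-0.29. Setting 0.71·87.9·t^-0.29 = 87.9·t^0.71/(23+t) gives 0.71(23+t) = t, so 0.29·t = 0.71×23.
t* = 0.71×23/0.29 = 56.31 min.

56.3 min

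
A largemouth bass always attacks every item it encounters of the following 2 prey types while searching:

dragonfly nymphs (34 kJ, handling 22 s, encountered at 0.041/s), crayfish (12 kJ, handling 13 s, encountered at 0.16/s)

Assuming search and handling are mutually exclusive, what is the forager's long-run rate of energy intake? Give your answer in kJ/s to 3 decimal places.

R = (0.041×34 + 0.16×12) / (1 + 0.041×22 + 0.16×13) = 3.314/3.982 = 0.8322 kJ/s.

0.832 kJ/s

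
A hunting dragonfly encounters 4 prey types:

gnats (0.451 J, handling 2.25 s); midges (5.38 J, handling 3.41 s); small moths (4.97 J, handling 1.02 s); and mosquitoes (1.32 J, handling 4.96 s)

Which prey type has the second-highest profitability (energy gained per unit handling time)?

In descending order of E/h:
small moths: 4.97/1.02 = 4.87 J/s
midges: 5.38/3.41 = 1.58 J/s
mosquitoes: 1.32/4.96 = 0.266 J/s
gnats: 0.451/2.25 = 0.2 J/s

midges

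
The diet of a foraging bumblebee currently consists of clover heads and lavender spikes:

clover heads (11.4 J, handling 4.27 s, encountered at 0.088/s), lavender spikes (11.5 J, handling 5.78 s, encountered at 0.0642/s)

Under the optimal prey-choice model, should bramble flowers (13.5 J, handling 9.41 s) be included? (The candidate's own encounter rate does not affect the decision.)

Intake rate on the current diet: R = (0.088×11.4 + 0.0642×11.5) / (1 + 0.088×4.27 + 0.0642×5.78) = 1.741/1.747 = 0.9969 J/s.
bramble flowers: E/h = 13.5/9.41 = 1.435 J/s.
1.435 > 0.9969, so adding bramble flowers raises the average — include it.

Yes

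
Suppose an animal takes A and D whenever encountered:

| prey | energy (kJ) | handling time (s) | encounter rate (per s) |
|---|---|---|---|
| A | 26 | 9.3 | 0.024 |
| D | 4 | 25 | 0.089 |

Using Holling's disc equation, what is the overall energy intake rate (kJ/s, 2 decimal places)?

0.28 kJ/s

R = Σλ_iE_i / (1 + Σλ_ih_i)
Numerator: 0.024×26 + 0.089×4 = 0.98
Denominator: 1 + 0.024×9.3 + 0.089×25 = 3.448
R = 0.98/3.448 = 0.2842 kJ/s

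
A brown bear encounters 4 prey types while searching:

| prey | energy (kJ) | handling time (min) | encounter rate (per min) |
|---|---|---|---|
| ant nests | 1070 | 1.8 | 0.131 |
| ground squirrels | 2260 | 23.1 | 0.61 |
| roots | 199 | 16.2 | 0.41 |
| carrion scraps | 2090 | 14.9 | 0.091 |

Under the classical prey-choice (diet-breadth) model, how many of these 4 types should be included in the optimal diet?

2

E/h in descending order: ant nests 594, carrion scraps 140, ground squirrels 97.8, roots 12.3 kJ/min. The optimal diet is the largest prefix of this list for which every included type satisfies E_i/h_i > R on the types above it.
Rate on top 1: 113.4. carrion scraps: 140 > 113.4 → include.
Rate on top 2: 127.5. ground squirrels: 97.8 < 127.5 → exclude; stop.
Optimal diet: ant nests, carrion scraps — 2 of 4 types.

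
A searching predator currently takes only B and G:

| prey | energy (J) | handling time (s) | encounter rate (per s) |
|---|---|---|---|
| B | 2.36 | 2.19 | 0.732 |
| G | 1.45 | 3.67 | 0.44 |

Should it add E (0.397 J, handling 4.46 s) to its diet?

No

Intake rate on the current diet: R = (0.732×2.36 + 0.44×1.45) / (1 + 0.732×2.19 + 0.44×3.67) = 2.366/4.218 = 0.5608 J/s.
Profitability of E: 0.397/4.46 = 0.08901 J/s.
0.08901 < 0.5608, so adding E would lower the average — exclude it.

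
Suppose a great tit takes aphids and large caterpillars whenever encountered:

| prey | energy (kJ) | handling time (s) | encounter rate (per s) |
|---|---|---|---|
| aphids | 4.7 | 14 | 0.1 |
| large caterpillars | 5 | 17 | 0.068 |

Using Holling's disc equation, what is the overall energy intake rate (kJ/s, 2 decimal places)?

0.23 kJ/s

R = (0.1×4.7 + 0.068×5) / (1 + 0.1×14 + 0.068×17) = 0.81/3.556 = 0.2278 kJ/s.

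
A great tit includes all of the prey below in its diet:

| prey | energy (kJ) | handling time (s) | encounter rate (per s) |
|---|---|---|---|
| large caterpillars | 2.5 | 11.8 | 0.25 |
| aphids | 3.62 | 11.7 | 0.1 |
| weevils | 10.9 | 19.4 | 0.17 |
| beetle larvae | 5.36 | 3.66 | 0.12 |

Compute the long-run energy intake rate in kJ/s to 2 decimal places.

0.39 kJ/s

R = Σλ_iE_i / (1 + Σλ_ih_i)
Numerator: 0.25×2.5 + 0.1×3.62 + 0.17×10.9 + 0.12×5.36 = 3.483
Denominator: 1 + 0.25×11.8 + 0.1×11.7 + 0.17×19.4 + 0.12×3.66 = 8.857
R = 3.483/8.857 = 0.3933 kJ/s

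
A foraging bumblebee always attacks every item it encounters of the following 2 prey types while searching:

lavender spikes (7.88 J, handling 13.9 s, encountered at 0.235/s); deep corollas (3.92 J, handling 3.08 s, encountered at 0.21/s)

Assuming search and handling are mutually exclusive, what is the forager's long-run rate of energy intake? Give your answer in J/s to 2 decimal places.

Energy encountered per unit search time: 0.235×7.88 + 0.21×3.92 = 2.675 J/s.
Handling time per unit search time: 0.235×13.9 + 0.21×3.08 = 3.913.
Rate = 2.675/(1 + 3.913) = 0.5444 J/s.

0.54 J/s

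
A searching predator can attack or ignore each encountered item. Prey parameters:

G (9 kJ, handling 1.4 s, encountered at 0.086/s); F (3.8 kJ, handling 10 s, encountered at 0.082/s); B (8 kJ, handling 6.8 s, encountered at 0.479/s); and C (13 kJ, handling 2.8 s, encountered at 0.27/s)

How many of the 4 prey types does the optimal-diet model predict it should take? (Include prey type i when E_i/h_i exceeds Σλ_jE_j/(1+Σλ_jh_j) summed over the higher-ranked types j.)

2

Profitabilities (E/h, kJ/s): G 6.43, C 4.64, B 1.18, F 0.38. Add prey in this order while the next type's profitability exceeds the intake rate on those already taken.
Rate on top 1: 0.6908. C: 4.64 > 0.6908 → include.
Rate on top 2: 2.283. B: 1.18 < 2.283 → exclude; stop.
Optimal diet: G, C — 2 of 4 types.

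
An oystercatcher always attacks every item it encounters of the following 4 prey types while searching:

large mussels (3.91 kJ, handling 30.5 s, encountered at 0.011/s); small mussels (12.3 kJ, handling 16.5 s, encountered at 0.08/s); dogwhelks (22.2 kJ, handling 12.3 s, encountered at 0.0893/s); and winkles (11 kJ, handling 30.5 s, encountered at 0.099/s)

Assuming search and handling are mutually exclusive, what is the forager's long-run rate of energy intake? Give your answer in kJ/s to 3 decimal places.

Energy encountered per unit search time: 0.011×3.91 + 0.08×12.3 + 0.0893×22.2 + 0.099×11 = 4.098 kJ/s.
Handling time per unit search time: 0.011×30.5 + 0.08×16.5 + 0.0893×12.3 + 0.099×30.5 = 5.773.
Rate = 4.098/(1 + 5.773) = 0.6051 kJ/s.

0.605 kJ/s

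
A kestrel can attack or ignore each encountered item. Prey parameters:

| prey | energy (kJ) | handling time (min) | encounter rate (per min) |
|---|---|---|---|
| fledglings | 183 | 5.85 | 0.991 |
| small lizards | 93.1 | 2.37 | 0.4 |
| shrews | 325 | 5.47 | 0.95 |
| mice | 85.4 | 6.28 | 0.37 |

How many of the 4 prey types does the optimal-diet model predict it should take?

1

Profitabilities (E/h, kJ/min): shrews 59.4, small lizards 39.3, fledglings 31.3, mice 13.6. Add prey in this order while the next type's profitability exceeds the intake rate on those already taken.
Rate on top 1: 49.83. small lizards: 39.3 < 49.83 → exclude; stop.
Optimal diet: shrews — 1 of 4 types.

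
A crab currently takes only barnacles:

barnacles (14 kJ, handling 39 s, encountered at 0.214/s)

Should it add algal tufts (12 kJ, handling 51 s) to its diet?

No

Intake rate on the current diet: R = (0.214×14) / (1 + 0.214×39) = 2.996/9.346 = 0.3206 kJ/s.
algal tufts: E/h = 12/51 = 0.2353 kJ/s.
0.2353 < 0.3206, so adding algal tufts would lower the average — exclude it.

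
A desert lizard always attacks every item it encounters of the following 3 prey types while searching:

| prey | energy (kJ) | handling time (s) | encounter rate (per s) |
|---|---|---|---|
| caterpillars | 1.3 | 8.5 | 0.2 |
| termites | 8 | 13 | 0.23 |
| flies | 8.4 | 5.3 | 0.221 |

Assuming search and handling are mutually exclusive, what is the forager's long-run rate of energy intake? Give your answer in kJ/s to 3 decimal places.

R = Σλ_iE_i / (1 + Σλ_ih_i)
Numerator: 0.2×1.3 + 0.23×8 + 0.221×8.4 = 3.956
Denominator: 1 + 0.2×8.5 + 0.23×13 + 0.221×5.3 = 6.861
R = 3.956/6.861 = 0.5766 kJ/s

0.577 kJ/s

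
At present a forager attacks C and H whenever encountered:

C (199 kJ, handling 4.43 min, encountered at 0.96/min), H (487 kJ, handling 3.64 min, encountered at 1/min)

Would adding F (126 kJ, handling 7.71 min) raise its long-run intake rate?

No

Intake rate on the current diet: R = (0.96×199 + 1×487) / (1 + 0.96×4.43 + 1×3.64) = 678/8.893 = 76.25 kJ/min.
F: E/h = 126/7.71 = 16.34 kJ/min.
Since 16.34 < R, time spent handling F is better spent searching.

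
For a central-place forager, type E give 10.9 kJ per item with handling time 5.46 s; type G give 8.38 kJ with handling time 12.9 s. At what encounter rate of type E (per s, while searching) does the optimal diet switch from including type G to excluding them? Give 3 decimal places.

0.088 per s

Drop type G once their profitability E₂/h₂ falls below the rate achievable on type E alone: E₂/h₂ = λE₁/(1 + λh₁).
Solve for λ: λE₁h₂ = E₂(1 + λh₁) → λ(E₁h₂ − E₂h₁) = E₂ → λ = E₂/(E₁h₂ − E₂h₁).
λ = 8.38/(10.9×12.9 − 8.38×5.46) = 8.38/94.86 = 0.08835 per s.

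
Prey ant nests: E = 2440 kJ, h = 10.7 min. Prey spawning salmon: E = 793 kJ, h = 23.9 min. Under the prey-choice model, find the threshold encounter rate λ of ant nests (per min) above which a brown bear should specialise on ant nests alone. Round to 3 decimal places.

0.016 per min

At the threshold, the rate on ant nests alone equals the profitability of spawning salmon: λ·2440/(1 + λ·10.7) = 793/23.9 = 33.18.
Rearranging, λ(2440 − 33.18×10.7) = 33.18, so λ = 33.18/2085 = 0.01591 per min.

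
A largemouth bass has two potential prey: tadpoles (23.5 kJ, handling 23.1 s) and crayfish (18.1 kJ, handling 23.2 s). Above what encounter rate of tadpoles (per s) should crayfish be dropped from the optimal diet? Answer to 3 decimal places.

0.142 per s

At the threshold, the rate on tadpoles alone equals the profitability of crayfish: λ·23.5/(1 + λ·23.1) = 18.1/23.2 = 0.7802.
Rearranging, λ(23.5 − 0.7802×23.1) = 0.7802, so λ = 0.7802/5.478 = 0.1424 per s.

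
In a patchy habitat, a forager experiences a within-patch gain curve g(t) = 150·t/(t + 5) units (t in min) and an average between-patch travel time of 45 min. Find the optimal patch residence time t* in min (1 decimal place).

By the marginal value theorem, leave when the instantaneous gain rate g'(t) equals the habitat-wide average g(t)/(T + t).
g'(t) = 150·5/(t + 5)². Setting 150·5/(t+5)² = 150t/[(t+5)(45+t)] gives 5(45+t) = t(t+5), so t² = 5×45 = 225.
t* = √225 = 15 min.

15.0 min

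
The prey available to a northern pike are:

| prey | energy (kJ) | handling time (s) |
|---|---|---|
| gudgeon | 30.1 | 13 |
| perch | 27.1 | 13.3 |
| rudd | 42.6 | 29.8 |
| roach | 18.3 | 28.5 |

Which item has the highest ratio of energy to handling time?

Profitability E/h (kJ/s): gudgeon = 30.1/13 = 2.32, perch = 27.1/13.3 = 2.04, rudd = 42.6/29.8 = 1.43, roach = 18.3/28.5 = 0.642.
Ranked: gudgeon > perch > rudd > roach.

gudgeon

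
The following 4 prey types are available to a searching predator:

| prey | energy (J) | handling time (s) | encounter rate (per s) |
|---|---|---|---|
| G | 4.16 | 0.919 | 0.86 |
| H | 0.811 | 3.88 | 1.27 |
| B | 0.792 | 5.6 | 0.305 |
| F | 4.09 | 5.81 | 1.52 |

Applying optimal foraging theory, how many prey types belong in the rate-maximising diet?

1

Rank by E/h (J/s): G 4.53, F 0.704, H 0.209, B 0.141. Include each in turn until the next type's E/h falls below the running intake rate.
Rate on top 1: 1.998. F: 0.704 < 1.998 → exclude; stop.
Optimal diet: G — 1 of 4 types.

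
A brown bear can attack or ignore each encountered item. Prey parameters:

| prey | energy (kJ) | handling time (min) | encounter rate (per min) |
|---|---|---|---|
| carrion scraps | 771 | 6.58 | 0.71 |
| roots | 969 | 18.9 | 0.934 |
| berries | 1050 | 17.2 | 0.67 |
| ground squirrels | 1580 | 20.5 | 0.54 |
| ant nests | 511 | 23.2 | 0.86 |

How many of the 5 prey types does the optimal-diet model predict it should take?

1

Rank by E/h (kJ/min): carrion scraps 117, ground squirrels 77.1, berries 61, roots 51.3, ant nests 22. Include each in turn until the next type's E/h falls below the running intake rate.
Rate on top 1: 96.51. ground squirrels: 77.1 < 96.51 → exclude; stop.
Optimal diet: carrion scraps — 1 of 5 types.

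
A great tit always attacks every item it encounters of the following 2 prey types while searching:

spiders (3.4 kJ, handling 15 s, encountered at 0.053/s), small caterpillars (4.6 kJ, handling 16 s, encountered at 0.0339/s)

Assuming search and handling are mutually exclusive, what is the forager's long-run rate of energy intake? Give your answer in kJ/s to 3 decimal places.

0.144 kJ/s

Energy encountered per unit search time: 0.053×3.4 + 0.0339×4.6 = 0.3361 kJ/s.
Handling time per unit search time: 0.053×15 + 0.0339×16 = 1.337.
Rate = 0.3361/(1 + 1.337) = 0.1438 kJ/s.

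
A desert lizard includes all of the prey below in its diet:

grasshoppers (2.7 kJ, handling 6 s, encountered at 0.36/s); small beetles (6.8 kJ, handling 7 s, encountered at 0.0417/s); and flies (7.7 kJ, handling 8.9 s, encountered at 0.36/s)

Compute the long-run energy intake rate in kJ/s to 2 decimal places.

0.61 kJ/s

R = Σλ_iE_i / (1 + Σλ_ih_i)
Numerator: 0.36×2.7 + 0.0417×6.8 + 0.36×7.7 = 4.028
Denominator: 1 + 0.36×6 + 0.0417×7 + 0.36×8.9 = 6.656
R = 4.028/6.656 = 0.6051 kJ/s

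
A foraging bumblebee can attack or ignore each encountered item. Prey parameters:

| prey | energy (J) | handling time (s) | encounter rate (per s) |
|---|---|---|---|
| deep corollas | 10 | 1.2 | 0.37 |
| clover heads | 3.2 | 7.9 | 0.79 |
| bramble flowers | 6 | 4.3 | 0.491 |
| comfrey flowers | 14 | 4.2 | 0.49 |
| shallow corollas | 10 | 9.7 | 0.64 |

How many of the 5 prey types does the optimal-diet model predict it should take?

2

E/h in descending order: deep corollas 8.33, comfrey flowers 3.33, bramble flowers 1.4, shallow corollas 1.03, clover heads 0.405 J/s. The optimal diet is the largest prefix of this list for which every included type satisfies E_i/h_i > R on the types above it.
Rate on top 1: 2.562. comfrey flowers: 3.33 > 2.562 → include.
Rate on top 2: 3.015. bramble flowers: 1.4 < 3.015 → exclude; stop.
Optimal diet: deep corollas, comfrey flowers — 2 of 5 types.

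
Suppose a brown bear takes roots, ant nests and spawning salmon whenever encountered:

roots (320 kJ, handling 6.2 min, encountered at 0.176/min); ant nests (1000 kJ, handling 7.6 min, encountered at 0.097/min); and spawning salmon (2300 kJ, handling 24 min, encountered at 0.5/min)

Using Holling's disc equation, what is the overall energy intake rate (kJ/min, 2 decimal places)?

87.89 kJ/min

R = Σλ_iE_i / (1 + Σλ_ih_i)
Numerator: 0.176×320 + 0.097×1000 + 0.5×2300 = 1303
Denominator: 1 + 0.176×6.2 + 0.097×7.6 + 0.5×24 = 14.83
R = 1303/14.83 = 87.89 kJ/min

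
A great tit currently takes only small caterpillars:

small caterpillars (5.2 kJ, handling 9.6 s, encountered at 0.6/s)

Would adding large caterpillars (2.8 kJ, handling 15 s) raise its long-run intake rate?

On small caterpillars alone, R = ΣλE/(1+Σλh) = 3.12/6.76 = 0.4615 kJ/s.
Profitability of large caterpillars: 2.8/15 = 0.1867 kJ/s.
0.1867 < 0.4615, so adding large caterpillars would lower the average — exclude it.

No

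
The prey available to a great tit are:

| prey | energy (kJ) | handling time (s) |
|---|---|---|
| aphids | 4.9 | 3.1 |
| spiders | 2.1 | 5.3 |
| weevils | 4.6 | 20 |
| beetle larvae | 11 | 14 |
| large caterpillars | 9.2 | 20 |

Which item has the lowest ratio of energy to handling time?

In descending order of E/h:
aphids: 4.9/3.1 = 1.58 kJ/s
beetle larvae: 11/14 = 0.786 kJ/s
large caterpillars: 9.2/20 = 0.46 kJ/s
spiders: 2.1/5.3 = 0.396 kJ/s
weevils: 4.6/20 = 0.23 kJ/s

weevils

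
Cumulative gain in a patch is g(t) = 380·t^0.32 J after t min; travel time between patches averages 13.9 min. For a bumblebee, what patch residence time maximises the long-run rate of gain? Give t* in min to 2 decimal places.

Optimal t* satisfies g'(t*) = g(t*)/(T + t*).
g'(t) = 0.32·380·t^-0.68. Setting 0.32·380·t^-0.68 = 380·t^0.32/(13.9+t) gives 0.32(13.9+t) = t, so 0.68·t = 0.32×13.9.
t* = 0.32×13.9/0.68 = 6.541 min.

6.54 min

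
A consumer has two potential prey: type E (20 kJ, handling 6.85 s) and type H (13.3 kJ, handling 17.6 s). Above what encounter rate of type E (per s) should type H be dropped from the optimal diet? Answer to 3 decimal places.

Drop type H once their profitability E₂/h₂ falls below the rate achievable on type E alone: E₂/h₂ = λE₁/(1 + λh₁).
Solve for λ: λE₁h₂ = E₂(1 + λh₁) → λ(E₁h₂ − E₂h₁) = E₂ → λ = E₂/(E₁h₂ − E₂h₁).
λ = 13.3/(20×17.6 − 13.3×6.85) = 13.3/260.9 = 0.05098 per s.

0.051 per s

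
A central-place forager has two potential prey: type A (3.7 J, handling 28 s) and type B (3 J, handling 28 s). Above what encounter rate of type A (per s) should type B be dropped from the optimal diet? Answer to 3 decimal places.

The zero-one rule: include type B iff E₂/h₂ > λE₁/(1+λh₁). Equality gives the switch point.
λE₁h₂ = E₂ + λE₂h₁ ⇒ λ = E₂/(E₁h₂ − E₂h₁) = 3/(103.6 − 84) = 0.1531 per s.

0.153 per s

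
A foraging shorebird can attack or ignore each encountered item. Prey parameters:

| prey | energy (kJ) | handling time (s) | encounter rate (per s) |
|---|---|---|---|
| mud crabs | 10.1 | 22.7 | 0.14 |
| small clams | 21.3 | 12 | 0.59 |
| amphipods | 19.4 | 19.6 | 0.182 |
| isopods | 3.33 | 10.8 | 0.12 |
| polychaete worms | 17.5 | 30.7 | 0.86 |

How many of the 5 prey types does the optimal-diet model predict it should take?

E/h in descending order: small clams 1.78, amphipods 0.99, polychaete worms 0.57, mud crabs 0.445, isopods 0.308 kJ/s. The optimal diet is the largest prefix of this list for which every included type satisfies E_i/h_i > R on the types above it.
Rate on top 1: 1.555. amphipods: 0.99 < 1.555 → exclude; stop.
Optimal diet: small clams — 1 of 5 types.

1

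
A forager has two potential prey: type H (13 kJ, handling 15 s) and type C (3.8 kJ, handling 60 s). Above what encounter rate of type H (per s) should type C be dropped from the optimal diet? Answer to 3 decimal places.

0.005 per s

At the threshold, the rate on type H alone equals the profitability of type C: λ·13/(1 + λ·15) = 3.8/60 = 0.06333.
Rearranging, λ(13 − 0.06333×15) = 0.06333, so λ = 0.06333/12.05 = 0.005256 per s.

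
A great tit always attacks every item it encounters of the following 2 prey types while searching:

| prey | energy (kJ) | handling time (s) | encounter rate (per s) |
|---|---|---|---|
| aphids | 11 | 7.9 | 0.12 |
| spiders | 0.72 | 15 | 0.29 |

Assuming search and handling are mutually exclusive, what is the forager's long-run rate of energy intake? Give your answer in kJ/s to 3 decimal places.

Energy encountered per unit search time: 0.12×11 + 0.29×0.72 = 1.529 kJ/s.
Handling time per unit search time: 0.12×7.9 + 0.29×15 = 5.298.
Rate = 1.529/(1 + 5.298) = 0.2427 kJ/s.

0.243 kJ/s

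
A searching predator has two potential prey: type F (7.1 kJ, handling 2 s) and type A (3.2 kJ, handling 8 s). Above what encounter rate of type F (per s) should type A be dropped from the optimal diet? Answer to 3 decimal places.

The zero-one rule: include type A iff E₂/h₂ > λE₁/(1+λh₁). Equality gives the switch point.
λE₁h₂ = E₂ + λE₂h₁ ⇒ λ = E₂/(E₁h₂ − E₂h₁) = 3.2/(56.8 − 6.4) = 0.06349 per s.

0.063 per s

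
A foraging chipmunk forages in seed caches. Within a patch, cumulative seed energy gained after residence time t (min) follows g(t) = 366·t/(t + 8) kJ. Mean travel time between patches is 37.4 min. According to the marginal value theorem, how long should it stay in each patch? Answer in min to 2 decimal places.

17.30 min

By the marginal value theorem, leave when the instantaneous gain rate g'(t) equals the habitat-wide average g(t)/(T + t).
g'(t) = 366·8/(t + 8)². Setting 366·8/(t+8)² = 366t/[(t+8)(37.4+t)] gives 8(37.4+t) = t(t+8), so t² = 8×37.4 = 299.2.
t* = √299.2 = 17.3 min.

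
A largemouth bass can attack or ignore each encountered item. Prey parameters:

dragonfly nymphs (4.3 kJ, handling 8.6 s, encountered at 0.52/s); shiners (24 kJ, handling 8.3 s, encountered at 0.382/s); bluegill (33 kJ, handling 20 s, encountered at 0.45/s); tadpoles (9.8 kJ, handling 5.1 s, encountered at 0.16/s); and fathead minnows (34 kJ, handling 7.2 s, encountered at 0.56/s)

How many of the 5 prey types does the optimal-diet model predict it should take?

1

E/h in descending order: fathead minnows 4.72, shiners 2.89, tadpoles 1.92, bluegill 1.65, dragonfly nymphs 0.5 kJ/s. The optimal diet is the largest prefix of this list for which every included type satisfies E_i/h_i > R on the types above it.
Rate on top 1: 3.784. shiners: 2.89 < 3.784 → exclude; stop.
Optimal diet: fathead minnows — 1 of 5 types.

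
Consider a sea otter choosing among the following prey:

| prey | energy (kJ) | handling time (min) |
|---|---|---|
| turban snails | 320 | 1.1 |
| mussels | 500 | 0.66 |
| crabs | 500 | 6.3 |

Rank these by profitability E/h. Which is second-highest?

In descending order of E/h:
mussels: 500/0.66 = 758 kJ/min
turban snails: 320/1.1 = 291 kJ/min
crabs: 500/6.3 = 79.4 kJ/min

turban snails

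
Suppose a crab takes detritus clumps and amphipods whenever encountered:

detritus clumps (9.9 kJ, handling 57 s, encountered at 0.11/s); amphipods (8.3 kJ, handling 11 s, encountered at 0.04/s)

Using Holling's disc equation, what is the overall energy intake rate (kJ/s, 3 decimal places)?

R = (0.11×9.9 + 0.04×8.3) / (1 + 0.11×57 + 0.04×11) = 1.421/7.71 = 0.1843 kJ/s.

0.184 kJ/s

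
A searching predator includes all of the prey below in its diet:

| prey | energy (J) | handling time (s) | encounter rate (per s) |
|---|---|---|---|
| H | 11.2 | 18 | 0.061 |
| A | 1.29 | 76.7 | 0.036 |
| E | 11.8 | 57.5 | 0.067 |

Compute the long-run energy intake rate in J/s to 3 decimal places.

R = Σλ_iE_i / (1 + Σλ_ih_i)
Numerator: 0.061×11.2 + 0.036×1.29 + 0.067×11.8 = 1.52
Denominator: 1 + 0.061×18 + 0.036×76.7 + 0.067×57.5 = 8.712
R = 1.52/8.712 = 0.1745 J/s

0.175 J/s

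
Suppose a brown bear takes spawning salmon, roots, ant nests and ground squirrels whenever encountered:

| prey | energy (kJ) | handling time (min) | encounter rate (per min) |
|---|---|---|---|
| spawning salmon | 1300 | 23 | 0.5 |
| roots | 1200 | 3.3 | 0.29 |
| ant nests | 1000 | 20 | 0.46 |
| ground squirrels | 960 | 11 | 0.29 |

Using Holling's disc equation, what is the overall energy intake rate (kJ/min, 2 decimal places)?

67.18 kJ/min

R = (0.5×1300 + 0.29×1200 + 0.46×1000 + 0.29×960) / (1 + 0.5×23 + 0.29×3.3 + 0.46×20 + 0.29×11) = 1736/25.85 = 67.18 kJ/min.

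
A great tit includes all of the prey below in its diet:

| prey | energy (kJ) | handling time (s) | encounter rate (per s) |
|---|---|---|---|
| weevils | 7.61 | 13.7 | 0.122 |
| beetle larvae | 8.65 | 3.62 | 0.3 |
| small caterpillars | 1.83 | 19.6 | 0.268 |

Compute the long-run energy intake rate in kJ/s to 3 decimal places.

0.445 kJ/s

Energy encountered per unit search time: 0.122×7.61 + 0.3×8.65 + 0.268×1.83 = 4.014 kJ/s.
Handling time per unit search time: 0.122×13.7 + 0.3×3.62 + 0.268×19.6 = 8.01.
Rate = 4.014/(1 + 8.01) = 0.4455 kJ/s.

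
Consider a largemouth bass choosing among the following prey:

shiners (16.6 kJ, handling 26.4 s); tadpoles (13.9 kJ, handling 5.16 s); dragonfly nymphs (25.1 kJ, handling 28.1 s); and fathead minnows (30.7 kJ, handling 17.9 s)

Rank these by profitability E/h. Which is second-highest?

fathead minnows

In descending order of E/h:
tadpoles: 13.9/5.16 = 2.69 kJ/s
fathead minnows: 30.7/17.9 = 1.72 kJ/s
dragonfly nymphs: 25.1/28.1 = 0.893 kJ/s
shiners: 16.6/26.4 = 0.629 kJ/s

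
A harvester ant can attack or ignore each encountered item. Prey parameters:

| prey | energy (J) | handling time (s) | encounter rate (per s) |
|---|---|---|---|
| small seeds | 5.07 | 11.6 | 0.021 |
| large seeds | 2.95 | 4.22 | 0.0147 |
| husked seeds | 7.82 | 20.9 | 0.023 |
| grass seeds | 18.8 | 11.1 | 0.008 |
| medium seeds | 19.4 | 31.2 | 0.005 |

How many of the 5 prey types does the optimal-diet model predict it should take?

5

Rank by E/h (J/s): grass seeds 1.69, large seeds 0.699, medium seeds 0.622, small seeds 0.437, husked seeds 0.374. Include each in turn until the next type's E/h falls below the running intake rate.
Rate on top 1: 0.1381. large seeds: 0.699 > 0.1381 → include.
Rate on top 2: 0.1684. medium seeds: 0.622 > 0.1684 → include.
Rate on top 3: 0.2225. small seeds: 0.437 > 0.2225 → include.
Rate on top 4: 0.2562. husked seeds: 0.374 > 0.2562 → include.
Optimal diet: grass seeds, large seeds, medium seeds, small seeds, husked seeds — 5 of 5 types.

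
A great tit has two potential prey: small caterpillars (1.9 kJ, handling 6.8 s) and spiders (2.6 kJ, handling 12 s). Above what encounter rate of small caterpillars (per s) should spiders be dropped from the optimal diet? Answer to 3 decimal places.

0.508 per s

Drop spiders once their profitability E₂/h₂ falls below the rate achievable on small caterpillars alone: E₂/h₂ = λE₁/(1 + λh₁).
Solve for λ: λE₁h₂ = E₂(1 + λh₁) → λ(E₁h₂ − E₂h₁) = E₂ → λ = E₂/(E₁h₂ − E₂h₁).
λ = 2.6/(1.9×12 − 2.6×6.8) = 2.6/5.12 = 0.5078 per s.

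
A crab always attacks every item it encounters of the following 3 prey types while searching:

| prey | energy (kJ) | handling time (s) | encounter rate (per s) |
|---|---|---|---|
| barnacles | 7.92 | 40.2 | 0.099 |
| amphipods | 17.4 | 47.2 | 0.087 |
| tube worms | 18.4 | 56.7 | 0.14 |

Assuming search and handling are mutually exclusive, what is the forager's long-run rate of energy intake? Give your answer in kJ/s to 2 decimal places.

R = (0.099×7.92 + 0.087×17.4 + 0.14×18.4) / (1 + 0.099×40.2 + 0.087×47.2 + 0.14×56.7) = 4.874/17.02 = 0.2863 kJ/s.

0.29 kJ/s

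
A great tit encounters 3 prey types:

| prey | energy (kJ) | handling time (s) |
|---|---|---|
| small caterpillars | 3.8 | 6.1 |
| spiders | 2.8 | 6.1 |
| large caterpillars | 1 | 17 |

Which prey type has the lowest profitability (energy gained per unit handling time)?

In descending order of E/h:
small caterpillars: 3.8/6.1 = 0.623 kJ/s
spiders: 2.8/6.1 = 0.459 kJ/s
large caterpillars: 1/17 = 0.0588 kJ/s

large caterpillars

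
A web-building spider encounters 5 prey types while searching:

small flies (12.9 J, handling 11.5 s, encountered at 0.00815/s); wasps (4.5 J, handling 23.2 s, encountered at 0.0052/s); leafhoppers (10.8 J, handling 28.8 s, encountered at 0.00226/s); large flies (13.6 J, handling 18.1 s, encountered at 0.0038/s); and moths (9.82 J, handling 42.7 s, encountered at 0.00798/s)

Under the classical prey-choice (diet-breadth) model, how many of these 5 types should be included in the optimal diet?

5

Rank by E/h (J/s): small flies 1.12, large flies 0.751, leafhoppers 0.375, moths 0.23, wasps 0.194. Include each in turn until the next type's E/h falls below the running intake rate.
Rate on top 1: 0.09613. large flies: 0.751 > 0.09613 → include.
Rate on top 2: 0.1349. leafhoppers: 0.375 > 0.1349 → include.
Rate on top 3: 0.1476. moths: 0.23 > 0.1476 → include.
Rate on top 4: 0.1655. wasps: 0.194 > 0.1655 → include.
Optimal diet: small flies, large flies, leafhoppers, moths, wasps — 5 of 5 types.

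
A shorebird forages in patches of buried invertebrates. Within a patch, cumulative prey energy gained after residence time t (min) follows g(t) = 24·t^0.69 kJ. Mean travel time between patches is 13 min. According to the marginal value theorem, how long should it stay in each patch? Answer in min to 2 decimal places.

Optimal t* satisfies g'(t*) = g(t*)/(T + t*).
g'(t) = 0.69·24·t^-0.31. Setting 0.69·24·t^-0.31 = 24·t^0.69/(13+t) gives 0.69(13+t) = t, so 0.31·t = 0.69×13.
t* = 0.69×13/0.31 = 28.94 min.

28.94 min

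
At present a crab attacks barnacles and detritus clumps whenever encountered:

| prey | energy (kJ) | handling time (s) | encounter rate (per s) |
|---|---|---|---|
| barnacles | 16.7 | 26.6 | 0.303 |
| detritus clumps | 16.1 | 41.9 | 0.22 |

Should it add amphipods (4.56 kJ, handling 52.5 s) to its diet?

On barnacles and detritus clumps alone, R = ΣλE/(1+Σλh) = 8.602/18.28 = 0.4706 kJ/s.
Profitability of amphipods: 4.56/52.5 = 0.08686 kJ/s.
0.08686 < 0.4706, so adding amphipods would lower the average — exclude it.

No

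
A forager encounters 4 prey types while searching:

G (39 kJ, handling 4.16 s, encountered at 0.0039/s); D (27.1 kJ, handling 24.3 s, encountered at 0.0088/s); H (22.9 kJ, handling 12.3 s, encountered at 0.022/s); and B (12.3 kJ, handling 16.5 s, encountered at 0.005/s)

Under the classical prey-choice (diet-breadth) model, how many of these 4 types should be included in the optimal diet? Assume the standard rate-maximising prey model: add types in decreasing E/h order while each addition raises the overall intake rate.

4

Rank by E/h (kJ/s): G 9.38, H 1.86, D 1.12, B 0.745. Include each in turn until the next type's E/h falls below the running intake rate.
Rate on top 1: 0.1497. H: 1.86 > 0.1497 → include.
Rate on top 2: 0.5097. D: 1.12 > 0.5097 → include.
Rate on top 3: 0.596. B: 0.745 > 0.596 → include.
Optimal diet: G, H, D, B — 4 of 4 types.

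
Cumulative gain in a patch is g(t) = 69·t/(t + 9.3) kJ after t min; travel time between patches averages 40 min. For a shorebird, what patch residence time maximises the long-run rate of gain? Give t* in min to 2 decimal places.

19.29 min

Optimal t* satisfies g'(t*) = g(t*)/(T + t*).
g'(t) = 69·9.3/(t + 9.3)². Setting 69·9.3/(t+9.3)² = 69t/[(t+9.3)(40+t)] gives 9.3(40+t) = t(t+9.3), so t² = 9.3×40 = 372.
t* = √372 = 19.29 min.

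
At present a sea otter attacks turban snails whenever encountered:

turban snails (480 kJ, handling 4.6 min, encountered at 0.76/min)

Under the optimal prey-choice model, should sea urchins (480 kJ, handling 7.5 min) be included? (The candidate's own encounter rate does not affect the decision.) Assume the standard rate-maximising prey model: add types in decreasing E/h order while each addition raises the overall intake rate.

No

On turban snails alone, R = ΣλE/(1+Σλh) = 364.8/4.496 = 81.14 kJ/min.
sea urchins: E/h = 480/7.5 = 64 kJ/min.
Since 64 < R, time spent handling sea urchins is better spent searching.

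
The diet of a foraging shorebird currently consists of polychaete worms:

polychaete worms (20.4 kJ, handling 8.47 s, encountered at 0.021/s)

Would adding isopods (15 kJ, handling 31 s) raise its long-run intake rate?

Intake rate on the current diet: R = (0.021×20.4) / (1 + 0.021×8.47) = 0.4284/1.178 = 0.3637 kJ/s.
Profitability of isopods: 15/31 = 0.4839 kJ/s.
0.4839 > 0.3637, so adding isopods raises the average — include it.

Yes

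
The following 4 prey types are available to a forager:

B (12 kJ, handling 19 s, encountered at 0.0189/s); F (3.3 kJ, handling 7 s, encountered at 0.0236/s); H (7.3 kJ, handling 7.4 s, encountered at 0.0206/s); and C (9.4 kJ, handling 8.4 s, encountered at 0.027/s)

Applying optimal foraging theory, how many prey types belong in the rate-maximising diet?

4

Profitabilities (E/h, kJ/s): C 1.12, H 0.986, B 0.632, F 0.471. Add prey in this order while the next type's profitability exceeds the intake rate on those already taken.
Rate on top 1: 0.2069. H: 0.986 > 0.2069 → include.
Rate on top 2: 0.293. B: 0.632 > 0.293 → include.
Rate on top 3: 0.363. F: 0.471 > 0.363 → include.
Optimal diet: C, H, B, F — 4 of 4 types.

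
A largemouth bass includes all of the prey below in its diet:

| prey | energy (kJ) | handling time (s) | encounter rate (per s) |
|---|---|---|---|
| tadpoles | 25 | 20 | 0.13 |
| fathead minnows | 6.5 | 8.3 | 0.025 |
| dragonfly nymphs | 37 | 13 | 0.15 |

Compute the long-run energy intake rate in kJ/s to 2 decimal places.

1.56 kJ/s

R = (0.13×25 + 0.025×6.5 + 0.15×37) / (1 + 0.13×20 + 0.025×8.3 + 0.15×13) = 8.963/5.758 = 1.557 kJ/s.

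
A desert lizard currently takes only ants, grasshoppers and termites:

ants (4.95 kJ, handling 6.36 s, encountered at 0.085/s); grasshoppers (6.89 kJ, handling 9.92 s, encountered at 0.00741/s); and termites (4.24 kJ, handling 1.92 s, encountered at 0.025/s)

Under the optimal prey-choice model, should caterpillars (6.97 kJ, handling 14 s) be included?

Intake rate on the current diet: R = (0.085×4.95 + 0.00741×6.89 + 0.025×4.24) / (1 + 0.085×6.36 + 0.00741×9.92 + 0.025×1.92) = 0.5778/1.662 = 0.3476 kJ/s.
Profitability of caterpillars: 6.97/14 = 0.4979 kJ/s.
0.4979 > 0.3476, so adding caterpillars raises the average — include it.

Yes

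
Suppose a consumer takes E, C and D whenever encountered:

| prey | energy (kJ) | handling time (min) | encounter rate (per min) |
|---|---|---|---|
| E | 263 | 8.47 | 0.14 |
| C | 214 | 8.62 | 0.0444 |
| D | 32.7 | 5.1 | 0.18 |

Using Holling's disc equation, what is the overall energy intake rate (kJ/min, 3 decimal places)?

14.974 kJ/min

R = Σλ_iE_i / (1 + Σλ_ih_i)
Numerator: 0.14×263 + 0.0444×214 + 0.18×32.7 = 52.21
Denominator: 1 + 0.14×8.47 + 0.0444×8.62 + 0.18×5.1 = 3.487
R = 52.21/3.487 = 14.97 kJ/min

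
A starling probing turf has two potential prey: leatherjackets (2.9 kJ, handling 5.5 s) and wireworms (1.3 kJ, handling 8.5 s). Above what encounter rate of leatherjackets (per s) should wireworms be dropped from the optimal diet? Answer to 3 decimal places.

Drop wireworms once their profitability E₂/h₂ falls below the rate achievable on leatherjackets alone: E₂/h₂ = λE₁/(1 + λh₁).
Solve for λ: λE₁h₂ = E₂(1 + λh₁) → λ(E₁h₂ − E₂h₁) = E₂ → λ = E₂/(E₁h₂ − E₂h₁).
λ = 1.3/(2.9×8.5 − 1.3×5.5) = 1.3/17.5 = 0.07429 per s.

0.074 per s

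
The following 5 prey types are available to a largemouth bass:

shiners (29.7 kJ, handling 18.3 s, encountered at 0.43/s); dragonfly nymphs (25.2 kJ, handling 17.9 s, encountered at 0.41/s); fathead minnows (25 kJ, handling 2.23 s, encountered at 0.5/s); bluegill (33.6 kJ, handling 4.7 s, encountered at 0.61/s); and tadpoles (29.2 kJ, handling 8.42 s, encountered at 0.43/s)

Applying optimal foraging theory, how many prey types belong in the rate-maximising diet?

E/h in descending order: fathead minnows 11.2, bluegill 7.15, tadpoles 3.47, shiners 1.62, dragonfly nymphs 1.41 kJ/s. The optimal diet is the largest prefix of this list for which every included type satisfies E_i/h_i > R on the types above it.
Rate on top 1: 5.91. bluegill: 7.15 > 5.91 → include.
Rate on top 2: 6.623. tadpoles: 3.47 < 6.623 → exclude; stop.
Optimal diet: fathead minnows, bluegill — 2 of 5 types.

2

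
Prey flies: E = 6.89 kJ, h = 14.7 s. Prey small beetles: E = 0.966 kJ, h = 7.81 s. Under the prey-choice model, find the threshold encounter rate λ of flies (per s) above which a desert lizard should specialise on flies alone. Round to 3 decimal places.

0.024 per s

Drop small beetles once their profitability E₂/h₂ falls below the rate achievable on flies alone: E₂/h₂ = λE₁/(1 + λh₁).
Solve for λ: λE₁h₂ = E₂(1 + λh₁) → λ(E₁h₂ − E₂h₁) = E₂ → λ = E₂/(E₁h₂ − E₂h₁).
λ = 0.966/(6.89×7.81 − 0.966×14.7) = 0.966/39.61 = 0.02439 per s.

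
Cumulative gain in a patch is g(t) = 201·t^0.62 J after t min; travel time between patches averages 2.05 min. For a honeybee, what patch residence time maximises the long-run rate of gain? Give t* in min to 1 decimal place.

Optimal t* satisfies g'(t*) = g(t*)/(T + t*).
g'(t) = 0.62·201·t^-0.38. Setting 0.62·201·t^-0.38 = 201·t^0.62/(2.05+t) gives 0.62(2.05+t) = t, so 0.38·t = 0.62×2.05.
t* = 0.62×2.05/0.38 = 3.345 min.

3.3 min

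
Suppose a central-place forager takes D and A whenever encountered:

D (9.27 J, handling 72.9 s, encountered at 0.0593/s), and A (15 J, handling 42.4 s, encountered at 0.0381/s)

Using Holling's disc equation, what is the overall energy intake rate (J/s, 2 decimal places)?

R = (0.0593×9.27 + 0.0381×15) / (1 + 0.0593×72.9 + 0.0381×42.4) = 1.121/6.938 = 0.1616 J/s.

0.16 J/s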